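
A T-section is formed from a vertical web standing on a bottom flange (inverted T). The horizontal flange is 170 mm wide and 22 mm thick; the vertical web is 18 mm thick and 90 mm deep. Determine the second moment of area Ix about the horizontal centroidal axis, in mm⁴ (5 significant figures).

Ix ≈ 4.7892 × 10⁶ mm⁴

Treat the section as a set of non-overlapping primitives; coordinates are from the bounding-box lower-left.
Flange: 170 × 22, A = 3 740 mm², y = 11 mm, Ī = 150846.7 mm⁴.
Web: 18 × 90, A = 1 620 mm², y = 67 mm, Ī = 1 093 500 mm⁴.
Centroid: ȳ = ΣA·y / ΣA = 27.92537 mm.
Transfer each piece to the horizontal centroidal axis using Ī + A·d² with d = y − 27.92537:
  flange: d = -16.92537 mm → contributes +1 222 238 mm⁴
  web: d = 39.07463 mm → contributes +3 566 959 mm⁴
Total I = 4 789 197 mm⁴.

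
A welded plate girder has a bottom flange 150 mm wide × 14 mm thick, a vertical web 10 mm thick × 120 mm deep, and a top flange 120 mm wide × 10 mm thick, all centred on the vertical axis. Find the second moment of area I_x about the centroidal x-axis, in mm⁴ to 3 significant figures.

I_x ≈ 1.51 × 10⁷ mm⁴

Treat the section as a set of non-overlapping primitives; coordinates are from the bounding-box lower-left.
Bottom plate: 150 × 14, A = 2 100 mm², y = 7 mm, Ī = 34 300 mm⁴.
Web plate: 10 × 120, A = 1 200 mm², y = 74 mm, Ī = 1 440 000 mm⁴.
Top plate: 120 × 10, A = 1 200 mm², y = 139 mm, Ī = 10 000 mm⁴.
Centroid: ȳ = ΣA·y / ΣA = 60.067 mm.
Transfer each piece to the centroidal x-axis using Ī + A·d² with d = y − 60.067:
  bottom plate: d = -53.067 mm → contributes +5 948 049 mm⁴
  web plate: d = 13.933 mm → contributes +1 672 965 mm⁴
  top plate: d = 78.933 mm → contributes +7 486 565 mm⁴
Total I = 15 107 580 mm⁴.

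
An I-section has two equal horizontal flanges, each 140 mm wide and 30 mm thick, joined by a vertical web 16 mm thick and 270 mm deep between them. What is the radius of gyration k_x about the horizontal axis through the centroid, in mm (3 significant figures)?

Decompose the section into non-overlapping parts with the origin at the bottom-left of its bounding rectangle.
Bottom flange: 140 × 30, A = 4 200 mm², y = 15 mm, Ī = 315 000 mm⁴.
Web: 16 × 270, A = 4 320 mm², y = 165 mm, Ī = 26 244 000 mm⁴.
Top flange: 140 × 30, A = 4 200 mm², y = 315 mm, Ī = 315 000 mm⁴.
By symmetry the centroid is at mid-height, ȳ = 165 mm.
Transfer each piece to the horizontal axis through the centroid using Ī + A·d² with d = y − 165:
  bottom flange: d = -150 mm → contributes +94 815 000 mm⁴
  web: d = 0 mm → contributes +26 244 000 mm⁴
  top flange: d = 150 mm → contributes +94 815 000 mm⁴
Total I = 215 874 000 mm⁴.
Radius of gyration: k = √(I/A) = √(215 874 000 / 12 720) = 130.27 mm.

k_x ≈ 130 mm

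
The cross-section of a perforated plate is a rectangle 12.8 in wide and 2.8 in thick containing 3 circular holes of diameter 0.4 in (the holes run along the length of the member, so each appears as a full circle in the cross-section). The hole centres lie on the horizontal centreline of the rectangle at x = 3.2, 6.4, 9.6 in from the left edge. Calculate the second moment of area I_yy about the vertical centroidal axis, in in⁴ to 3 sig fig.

I_yy ≈ 487 in⁴

Split into non-overlapping primitives; take the origin at the lower-left of the bounding box.
Plate: 12.8 × 2.8, A = 35.84 in², x = 6.4 in, Ī = 489.34 in⁴.
Hole 1 (subtracted): ⌀0.4, A = 0.12566 in², x = 3.2 in, Ī = 0.0012566 in⁴.
Hole 2 (subtracted): ⌀0.4, A = 0.12566 in², x = 6.4 in, Ī = 0.0012566 in⁴.
Hole 3 (subtracted): ⌀0.4, A = 0.12566 in², x = 9.6 in, Ī = 0.0012566 in⁴.
By symmetry the centroid is at mid-width, x̄ = 6.4 in.
Transfer each piece to the vertical centroidal axis using Ī + A·d² with d = x − 6.4:
  plate: d = 0 in → contributes +489.34 in⁴
  hole 1: d = -3.2 in → contributes −1.2881 in⁴
  hole 2: d = 0 in → contributes −0.0012566 in⁴
  hole 3: d = 3.2 in → contributes −1.2881 in⁴
Total I = 486.76 in⁴.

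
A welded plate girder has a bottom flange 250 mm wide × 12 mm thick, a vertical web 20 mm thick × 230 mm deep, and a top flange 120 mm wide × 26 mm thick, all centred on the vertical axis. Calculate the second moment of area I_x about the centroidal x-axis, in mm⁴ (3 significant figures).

Treat the section as a set of non-overlapping primitives; coordinates are from the bounding-box lower-left.
Bottom plate: 250 × 12, A = 3 000 mm², y = 6 mm, Ī = 36 000 mm⁴.
Web plate: 20 × 230, A = 4 600 mm², y = 127 mm, Ī = 20 278 333 mm⁴.
Top plate: 120 × 26, A = 3 120 mm², y = 255 mm, Ī = 175 760 mm⁴.
Centroid: ȳ = ΣA·y / ΣA = 130.39 mm.
Transfer each piece to the centroidal x-axis using Ī + A·d² with d = y − 130.39:
  bottom plate: d = -124.39 mm → contributes +46 455 953 mm⁴
  web plate: d = -3.3918 mm → contributes +20 331 253 mm⁴
  top plate: d = 124.61 mm → contributes +48 620 642 mm⁴
Total I = 115 407 848 mm⁴.

I_x ≈ 1.15 × 10⁸ mm⁴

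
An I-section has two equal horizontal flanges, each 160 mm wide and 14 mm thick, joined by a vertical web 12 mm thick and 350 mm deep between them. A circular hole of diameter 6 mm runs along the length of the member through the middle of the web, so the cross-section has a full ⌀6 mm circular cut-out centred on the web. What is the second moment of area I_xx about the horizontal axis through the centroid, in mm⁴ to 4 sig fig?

Split into non-overlapping primitives; take the origin at the lower-left of the bounding box.
Bottom flange: 160 × 14, A = 2 240 mm², y = 7 mm, Ī = 36586.7 mm⁴.
Web: 12 × 350, A = 4 200 mm², y = 189 mm, Ī = 42 875 000 mm⁴.
Top flange: 160 × 14, A = 2 240 mm², y = 371 mm, Ī = 36586.7 mm⁴.
Hole (subtracted): ⌀6, A = 28.2743 mm², y = 189 mm, Ī = 63.6173 mm⁴.
By symmetry the centroid is at mid-height, ȳ = 189 mm.
Transfer each piece to the horizontal axis through the centroid using Ī + A·d² with d = y − 189:
  bottom flange: d = -182 mm → contributes +74 234 347 mm⁴
  web: d = 0 mm → contributes +42 875 000 mm⁴
  top flange: d = 182 mm → contributes +74 234 347 mm⁴
  hole: d = 0 mm → contributes −63.6173 mm⁴
Total I = 191 343 630 mm⁴.

I_xx ≈ 1.913 × 10⁸ mm⁴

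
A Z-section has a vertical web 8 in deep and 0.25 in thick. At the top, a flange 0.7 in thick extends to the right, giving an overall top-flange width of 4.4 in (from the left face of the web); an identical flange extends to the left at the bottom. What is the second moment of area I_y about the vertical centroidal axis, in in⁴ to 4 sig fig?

I_y ≈ 36.47 in⁴

Decompose the section into non-overlapping parts with the origin at the bottom-left of its bounding rectangle.
Web: 0.25 × 8, A = 2 in², x = 4.275 in, Ī = 0.0104167 in⁴.
Top flange (beyond web): 4.15 × 0.7, A = 2.905 in², x = 6.475 in, Ī = 4.16928 in⁴.
Bottom flange (beyond web): 4.15 × 0.7, A = 2.905 in², x = 2.075 in, Ī = 4.16928 in⁴.
Centroid: x̄ = ΣA·x / ΣA = 4.275 in.
Transfer each piece to the vertical centroidal axis using Ī + A·d² with d = x − 4.275:
  web: d = 0 in → contributes +0.0104167 in⁴
  top flange (beyond web): d = 2.2 in → contributes +18.2295 in⁴
  bottom flange (beyond web): d = -2.2 in → contributes +18.2295 in⁴
Total I = 36.4694 in⁴.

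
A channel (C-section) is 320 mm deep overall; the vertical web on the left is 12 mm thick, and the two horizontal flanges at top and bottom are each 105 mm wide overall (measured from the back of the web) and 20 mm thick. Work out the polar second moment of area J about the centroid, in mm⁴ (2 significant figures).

J ≈ 1.2 × 10⁸ mm⁴

Treat the section as a set of non-overlapping primitives; coordinates are from the bounding-box lower-left.
Web: 12 × 320, A = 3 840 mm², y = 160 mm, Ī = 32 768 000 mm⁴.
Top flange (beyond web): 93 × 20, A = 1 860 mm², y = 310 mm, Ī = 62 000 mm⁴.
Bottom flange (beyond web): 93 × 20, A = 1 860 mm², y = 10 mm, Ī = 62 000 mm⁴.
By symmetry the centroid is at mid-height, ȳ = 160 mm.
Transfer each piece to the centroidal x-axis using Ī + A·d² with d = y − 160:
  web: d = 0 mm → contributes +32 768 000 mm⁴
  top flange (beyond web): d = 150 mm → contributes +41 912 000 mm⁴
  bottom flange (beyond web): d = -150 mm → contributes +41 912 000 mm⁴
Total I = 116 592 000 mm⁴.
For the y-axis: x̄ = 31.83 mm.
Repeating about the centroidal y-axis gives I_y = 7 935 270 mm⁴.
Polar second moment: J = I_x + I_y = 124 527 270 mm⁴.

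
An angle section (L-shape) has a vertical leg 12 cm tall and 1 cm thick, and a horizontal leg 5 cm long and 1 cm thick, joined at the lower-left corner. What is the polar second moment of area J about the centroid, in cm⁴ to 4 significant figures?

Split into non-overlapping primitives; take the origin at the lower-left of the bounding box.
Vertical leg: 1 × 12, A = 12 cm², y = 6 cm, Ī = 144 cm⁴.
Horizontal leg (remainder): 4 × 1, A = 4 cm², y = 0.5 cm, Ī = 0.333333 cm⁴.
Centroid: ȳ = ΣA·y / ΣA = 4.625 cm.
Transfer each piece to the centroidal x-axis using Ī + A·d² with d = y − 4.625:
  vertical leg: d = 1.375 cm → contributes +166.688 cm⁴
  horizontal leg (remainder): d = -4.125 cm → contributes +68.3958 cm⁴
Total I = 235.083 cm⁴.
For the y-axis: x̄ = 1.125 cm.
Repeating about the centroidal y-axis gives I_y = 25.0833 cm⁴.
Polar second moment: J = I_x + I_y = 260.167 cm⁴.

J ≈ 260.2 cm⁴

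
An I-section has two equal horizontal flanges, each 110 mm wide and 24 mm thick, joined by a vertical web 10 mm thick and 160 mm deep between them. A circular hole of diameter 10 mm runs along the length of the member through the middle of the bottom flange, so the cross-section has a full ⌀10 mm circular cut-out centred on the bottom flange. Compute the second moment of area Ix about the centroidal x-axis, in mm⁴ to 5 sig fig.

Decompose the section into non-overlapping parts with the origin at the bottom-left of its bounding rectangle.
Bottom flange: 110 × 24, A = 2 640 mm², y = 12 mm, Ī = 126 720 mm⁴.
Web: 10 × 160, A = 1 600 mm², y = 104 mm, Ī = 3 413 333 mm⁴.
Top flange: 110 × 24, A = 2 640 mm², y = 196 mm, Ī = 126 720 mm⁴.
Hole (subtracted): ⌀10, A = 78.53982 mm², y = 12 mm, Ī = 490.8739 mm⁴.
Centroid: ȳ = ΣA·y / ΣA = 105.0624 mm.
Transfer each piece to the centroidal x-axis using Ī + A·d² with d = y − 105.0624:
  bottom flange: d = -93.06237 mm → contributes +22 990 716 mm⁴
  web: d = -1.062369 mm → contributes +3 415 139 mm⁴
  top flange: d = 90.93763 mm → contributes +21 958 603 mm⁴
  hole: d = -93.06237 mm → contributes −680693.2 mm⁴
Total I = 47 683 765 mm⁴.

Ix ≈ 4.7684 × 10⁷ mm⁴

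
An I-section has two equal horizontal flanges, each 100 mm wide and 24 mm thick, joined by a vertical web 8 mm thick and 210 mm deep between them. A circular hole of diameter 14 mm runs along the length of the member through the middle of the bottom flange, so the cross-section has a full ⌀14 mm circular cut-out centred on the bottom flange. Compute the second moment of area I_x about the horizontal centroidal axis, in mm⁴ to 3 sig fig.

Treat the section as a set of non-overlapping primitives; coordinates are from the bounding-box lower-left.
Bottom flange: 100 × 24, A = 2 400 mm², y = 12 mm, Ī = 115 200 mm⁴.
Web: 8 × 210, A = 1 680 mm², y = 129 mm, Ī = 6 174 000 mm⁴.
Top flange: 100 × 24, A = 2 400 mm², y = 246 mm, Ī = 115 200 mm⁴.
Hole (subtracted): ⌀14, A = 153.94 mm², y = 12 mm, Ī = 1885.7 mm⁴.
Centroid: ȳ = ΣA·y / ΣA = 131.85 mm.
Transfer each piece to the horizontal centroidal axis using Ī + A·d² with d = y − 131.85:
  bottom flange: d = -119.85 mm → contributes +34 587 169 mm⁴
  web: d = -2.8471 mm → contributes +6 187 618 mm⁴
  top flange: d = 114.15 mm → contributes +31 389 339 mm⁴
  hole: d = -119.85 mm → contributes −2 212 947 mm⁴
Total I = 69 951 179 mm⁴.

I_x ≈ 7.00 × 10⁷ mm⁴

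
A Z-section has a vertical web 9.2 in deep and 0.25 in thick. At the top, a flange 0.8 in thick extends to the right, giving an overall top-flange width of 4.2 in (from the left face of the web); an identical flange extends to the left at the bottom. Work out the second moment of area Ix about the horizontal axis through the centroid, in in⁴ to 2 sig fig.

Decompose the section into non-overlapping parts with the origin at the bottom-left of its bounding rectangle.
Web: 0.25 × 9.2, A = 2.3 in², y = 4.6 in, Ī = 16.22 in⁴.
Top flange (beyond web): 3.95 × 0.8, A = 3.16 in², y = 8.8 in, Ī = 0.1685 in⁴.
Bottom flange (beyond web): 3.95 × 0.8, A = 3.16 in², y = 0.4 in, Ī = 0.1685 in⁴.
Centroid: ȳ = ΣA·y / ΣA = 4.6 in.
Transfer each piece to the horizontal axis through the centroid using Ī + A·d² with d = y − 4.6:
  web: d = 0 in → contributes +16.22 in⁴
  top flange (beyond web): d = 4.2 in → contributes +55.91 in⁴
  bottom flange (beyond web): d = -4.2 in → contributes +55.91 in⁴
Total I = 128 in⁴.

Ix ≈ 130 in⁴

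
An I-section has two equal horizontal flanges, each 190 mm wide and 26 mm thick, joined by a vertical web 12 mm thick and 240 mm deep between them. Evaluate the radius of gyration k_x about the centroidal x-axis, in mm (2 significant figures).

k_x ≈ 120 mm

Decompose the section into non-overlapping parts with the origin at the bottom-left of its bounding rectangle.
Bottom flange: 190 × 26, A = 4 940 mm², y = 13 mm, Ī = 278 287 mm⁴.
Web: 12 × 240, A = 2 880 mm², y = 146 mm, Ī = 13 824 000 mm⁴.
Top flange: 190 × 26, A = 4 940 mm², y = 279 mm, Ī = 278 287 mm⁴.
By symmetry the centroid is at mid-height, ȳ = 146 mm.
Transfer each piece to the centroidal x-axis using Ī + A·d² with d = y − 146:
  bottom flange: d = -133 mm → contributes +87 661 947 mm⁴
  web: d = 0 mm → contributes +13 824 000 mm⁴
  top flange: d = 133 mm → contributes +87 661 947 mm⁴
Total I = 189 147 893 mm⁴.
Radius of gyration: k = √(I/A) = √(189 147 893 / 12 760) = 121.8 mm.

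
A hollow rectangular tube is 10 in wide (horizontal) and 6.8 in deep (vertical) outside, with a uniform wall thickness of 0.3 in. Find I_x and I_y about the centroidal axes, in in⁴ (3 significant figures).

Decompose the section into non-overlapping parts with the origin at the bottom-left of its bounding rectangle.
Outer rectangle: 10 × 6.8, A = 68 in², y = 3.4 in, Ī = 262.03 in⁴.
Inner void (subtracted): 9.4 × 6.2, A = 58.28 in², y = 3.4 in, Ī = 186.69 in⁴.
By symmetry the centroid is at mid-height, ȳ = 3.4 in.
All pieces are centred on the centroidal x-axis, so I = ΣĪ (holes subtracted) = 75.336 in⁴.
Repeating about the centroidal y-axis gives I_y = 137.53 in⁴.

I_x ≈ 75.3 in⁴, I_y ≈ 138 in⁴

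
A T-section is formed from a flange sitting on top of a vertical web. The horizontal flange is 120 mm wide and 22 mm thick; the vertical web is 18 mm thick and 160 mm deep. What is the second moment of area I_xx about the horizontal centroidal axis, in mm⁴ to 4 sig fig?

I_xx ≈ 1.766 × 10⁷ mm⁴

Treat the section as a set of non-overlapping primitives; coordinates are from the bounding-box lower-left.
Flange: 120 × 22, A = 2 640 mm², y = 171 mm, Ī = 106 480 mm⁴.
Web: 18 × 160, A = 2 880 mm², y = 80 mm, Ī = 6 144 000 mm⁴.
Centroid: ȳ = ΣA·y / ΣA = 123.522 mm.
Transfer each piece to the horizontal centroidal axis using Ī + A·d² with d = y − 123.522:
  flange: d = 47.4783 mm → contributes +6 057 529 mm⁴
  web: d = -43.5217 mm → contributes +11 599 128 mm⁴
Total I = 17 656 657 mm⁴.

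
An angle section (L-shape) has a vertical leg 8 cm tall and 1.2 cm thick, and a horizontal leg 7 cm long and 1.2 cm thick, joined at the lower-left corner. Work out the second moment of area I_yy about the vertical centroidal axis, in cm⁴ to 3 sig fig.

Break the section into simple shapes (no overlaps), measuring from the bottom-left corner of the bounding box.
Vertical leg: 1.2 × 8, A = 9.6 cm², x = 0.6 cm, Ī = 1.152 cm⁴.
Horizontal leg (remainder): 5.8 × 1.2, A = 6.96 cm², x = 4.1 cm, Ī = 19.511 cm⁴.
Centroid: x̄ = ΣA·x / ΣA = 2.071 cm.
Transfer each piece to the vertical centroidal axis using Ī + A·d² with d = x − 2.071:
  vertical leg: d = -1.471 cm → contributes +21.925 cm⁴
  horizontal leg (remainder): d = 2.029 cm → contributes +48.164 cm⁴
Total I = 70.089 cm⁴.

I_yy ≈ 70.1 cm⁴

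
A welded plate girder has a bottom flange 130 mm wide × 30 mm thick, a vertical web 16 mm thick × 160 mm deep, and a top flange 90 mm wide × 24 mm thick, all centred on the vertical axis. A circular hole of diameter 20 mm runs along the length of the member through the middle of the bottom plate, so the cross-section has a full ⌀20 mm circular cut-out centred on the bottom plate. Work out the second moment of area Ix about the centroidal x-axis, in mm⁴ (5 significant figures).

Decompose the section into non-overlapping parts with the origin at the bottom-left of its bounding rectangle.
Bottom plate: 130 × 30, A = 3 900 mm², y = 15 mm, Ī = 292 500 mm⁴.
Web plate: 16 × 160, A = 2 560 mm², y = 110 mm, Ī = 5 461 333 mm⁴.
Top plate: 90 × 24, A = 2 160 mm², y = 202 mm, Ī = 103 680 mm⁴.
Hole (subtracted): ⌀20, A = 314.1593 mm², y = 15 mm, Ī = 7853.982 mm⁴.
Centroid: ȳ = ΣA·y / ΣA = 92.91144 mm.
Transfer each piece to the centroidal x-axis using Ī + A·d² with d = y − 92.91144:
  bottom plate: d = -77.91144 mm → contributes +23 966 250 mm⁴
  web plate: d = 17.08856 mm → contributes +6 208 902 mm⁴
  top plate: d = 109.0886 mm → contributes +25 808 359 mm⁴
  hole: d = -77.91144 mm → contributes −1 914 861 mm⁴
Total I = 54 068 649 mm⁴.

Ix ≈ 5.4069 × 10⁷ mm⁴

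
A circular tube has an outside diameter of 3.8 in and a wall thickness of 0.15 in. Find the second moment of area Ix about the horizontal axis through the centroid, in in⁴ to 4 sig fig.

Treat the section as a set of non-overlapping primitives; coordinates are from the bounding-box lower-left.
Outer circle: ⌀3.8, A = 11.3411 in², y = 1.9 in, Ī = 10.2354 in⁴.
Bore (subtracted): ⌀3.5, A = 9.62113 in², y = 1.9 in, Ī = 7.36618 in⁴.
By symmetry the centroid is at mid-height, ȳ = 1.9 in.
All pieces are centred on the horizontal axis through the centroid, so I = ΣĪ (holes subtracted) = 2.86921 in⁴.

Ix ≈ 2.869 in⁴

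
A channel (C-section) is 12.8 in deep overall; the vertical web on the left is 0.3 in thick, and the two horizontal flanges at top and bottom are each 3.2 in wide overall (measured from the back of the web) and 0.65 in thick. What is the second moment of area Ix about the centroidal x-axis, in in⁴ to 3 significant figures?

Ix ≈ 192 in⁴

Decompose the section into non-overlapping parts with the origin at the bottom-left of its bounding rectangle.
Web: 0.3 × 12.8, A = 3.84 in², y = 6.4 in, Ī = 52.429 in⁴.
Top flange (beyond web): 2.9 × 0.65, A = 1.885 in², y = 12.475 in, Ī = 0.066368 in⁴.
Bottom flange (beyond web): 2.9 × 0.65, A = 1.885 in², y = 0.325 in, Ī = 0.066368 in⁴.
By symmetry the centroid is at mid-height, ȳ = 6.4 in.
Transfer each piece to the centroidal x-axis using Ī + A·d² with d = y − 6.4:
  web: d = 0 in → contributes +52.429 in⁴
  top flange (beyond web): d = 6.075 in → contributes +69.633 in⁴
  bottom flange (beyond web): d = -6.075 in → contributes +69.633 in⁴
Total I = 191.7 in⁴.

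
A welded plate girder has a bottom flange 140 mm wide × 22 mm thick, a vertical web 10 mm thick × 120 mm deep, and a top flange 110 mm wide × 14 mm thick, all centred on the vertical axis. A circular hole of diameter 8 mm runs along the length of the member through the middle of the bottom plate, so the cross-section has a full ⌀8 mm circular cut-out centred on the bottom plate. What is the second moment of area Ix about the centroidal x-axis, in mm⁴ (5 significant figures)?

Ix ≈ 2.1604 × 10⁷ mm⁴

Decompose the section into non-overlapping parts with the origin at the bottom-left of its bounding rectangle.
Bottom plate: 140 × 22, A = 3 080 mm², y = 11 mm, Ī = 124226.7 mm⁴.
Web plate: 10 × 120, A = 1 200 mm², y = 82 mm, Ī = 1 440 000 mm⁴.
Top plate: 110 × 14, A = 1 540 mm², y = 149 mm, Ī = 25153.33 mm⁴.
Hole (subtracted): ⌀8, A = 50.26548 mm², y = 11 mm, Ī = 201.0619 mm⁴.
Centroid: ȳ = ΣA·y / ΣA = 62.60029 mm.
Transfer each piece to the centroidal x-axis using Ī + A·d² with d = y − 62.60029:
  bottom plate: d = -51.60029 mm → contributes +8 325 005 mm⁴
  web plate: d = 19.39971 mm → contributes +1 891 618 mm⁴
  top plate: d = 86.39971 mm → contributes +11 521 113 mm⁴
  hole: d = -51.60029 mm → contributes −134037.5 mm⁴
Total I = 21 603 699 mm⁴.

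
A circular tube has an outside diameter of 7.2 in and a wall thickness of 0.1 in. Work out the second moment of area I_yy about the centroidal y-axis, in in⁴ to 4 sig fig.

Break the section into simple shapes (no overlaps), measuring from the bottom-left corner of the bounding box.
Outer circle: ⌀7.2, A = 40.715 in², x = 3.6 in, Ī = 131.917 in⁴.
Bore (subtracted): ⌀7, A = 38.4845 in², x = 3.6 in, Ī = 117.859 in⁴.
By symmetry the centroid is at mid-width, x̄ = 3.6 in.
All pieces are centred on the centroidal y-axis, so I = ΣĪ (holes subtracted) = 14.0579 in⁴.

I_yy ≈ 14.06 in⁴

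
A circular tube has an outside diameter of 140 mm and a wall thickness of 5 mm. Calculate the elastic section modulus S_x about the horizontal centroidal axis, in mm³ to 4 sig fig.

S_x ≈ 6.911 × 10⁴ mm³

Break the section into simple shapes (no overlaps), measuring from the bottom-left corner of the bounding box.
Outer circle: ⌀140, A = 15393.8 mm², y = 70 mm, Ī = 18 857 410 mm⁴.
Bore (subtracted): ⌀130, A = 13273.2 mm², y = 70 mm, Ī = 14 019 848 mm⁴.
By symmetry the centroid is at mid-height, ȳ = 70 mm.
All pieces are centred on the horizontal centroidal axis, so I = ΣĪ (holes subtracted) = 4 837 562 mm⁴.
Extreme fibre distance c = 70 mm; S = I/c = 69 108 mm³.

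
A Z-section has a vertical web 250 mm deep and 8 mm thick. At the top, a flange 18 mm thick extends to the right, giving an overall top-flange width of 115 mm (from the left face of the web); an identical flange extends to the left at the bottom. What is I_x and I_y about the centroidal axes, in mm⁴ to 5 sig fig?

Decompose the section into non-overlapping parts with the origin at the bottom-left of its bounding rectangle.
Web: 8 × 250, A = 2 000 mm², y = 125 mm, Ī = 10 416 667 mm⁴.
Top flange (beyond web): 107 × 18, A = 1 926 mm², y = 241 mm, Ī = 52 002 mm⁴.
Bottom flange (beyond web): 107 × 18, A = 1 926 mm², y = 9 mm, Ī = 52 002 mm⁴.
Centroid: ȳ = ΣA·y / ΣA = 125 mm.
Transfer each piece to the centroidal x-axis using Ī + A·d² with d = y − 125:
  web: d = 0 mm → contributes +10 416 667 mm⁴
  top flange (beyond web): d = 116 mm → contributes +25 968 258 mm⁴
  bottom flange (beyond web): d = -116 mm → contributes +25 968 258 mm⁴
Total I = 62 353 183 mm⁴.
For the y-axis: x̄ = 111 mm.
Repeating about the centroidal y-axis gives I_y = 16 421 471 mm⁴.

I_x ≈ 6.2353 × 10⁷ mm⁴, I_y ≈ 1.6421 × 10⁷ mm⁴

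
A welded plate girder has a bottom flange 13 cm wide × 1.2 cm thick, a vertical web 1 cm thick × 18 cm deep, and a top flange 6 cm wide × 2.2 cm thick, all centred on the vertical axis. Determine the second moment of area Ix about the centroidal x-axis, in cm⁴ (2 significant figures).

Ix ≈ 3300 cm⁴

Split into non-overlapping primitives; take the origin at the lower-left of the bounding box.
Bottom plate: 13 × 1.2, A = 15.6 cm², y = 0.6 cm, Ī = 1.872 cm⁴.
Web plate: 1 × 18, A = 18 cm², y = 10.2 cm, Ī = 486 cm⁴.
Top plate: 6 × 2.2, A = 13.2 cm², y = 20.3 cm, Ī = 5.324 cm⁴.
Centroid: ȳ = ΣA·y / ΣA = 9.849 cm.
Transfer each piece to the centroidal x-axis using Ī + A·d² with d = y − 9.849:
  bottom plate: d = -9.249 cm → contributes +1 336 cm⁴
  web plate: d = 0.3513 cm → contributes +488.2 cm⁴
  top plate: d = 10.45 cm → contributes +1 447 cm⁴
Total I = 3 272 cm⁴.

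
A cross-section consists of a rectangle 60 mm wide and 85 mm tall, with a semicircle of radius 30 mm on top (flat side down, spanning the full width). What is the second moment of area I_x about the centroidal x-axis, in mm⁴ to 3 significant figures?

I_x ≈ 6.54 × 10⁶ mm⁴

Treat the section as a set of non-overlapping primitives; coordinates are from the bounding-box lower-left.
Rectangular body: 60 × 85, A = 5 100 mm², y = 42.5 mm, Ī = 3 070 625 mm⁴.
Semicircular cap: semicircle r = 30, A = 1413.7 mm², y = 97.732 mm, Ī = 88 903 mm⁴.
Centroid: ȳ = ΣA·y / ΣA = 54.487 mm.
Transfer each piece to the centroidal x-axis using Ī + A·d² with d = y − 54.487:
  rectangular body: d = -11.987 mm → contributes +3 803 492 mm⁴
  semicircular cap: d = 43.245 mm → contributes +2 732 729 mm⁴
Total I = 6 536 220 mm⁴.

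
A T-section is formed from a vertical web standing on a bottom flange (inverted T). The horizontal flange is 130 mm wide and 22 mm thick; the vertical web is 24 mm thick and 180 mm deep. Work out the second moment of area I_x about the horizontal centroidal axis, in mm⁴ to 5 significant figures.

Decompose the section into non-overlapping parts with the origin at the bottom-left of its bounding rectangle.
Flange: 130 × 22, A = 2 860 mm², y = 11 mm, Ī = 115353.3 mm⁴.
Web: 24 × 180, A = 4 320 mm², y = 112 mm, Ī = 11 664 000 mm⁴.
Centroid: ȳ = ΣA·y / ΣA = 71.7688 mm.
Transfer each piece to the horizontal centroidal axis using Ī + A·d² with d = y − 71.7688:
  flange: d = -60.7688 mm → contributes +10 676 897 mm⁴
  web: d = 40.2312 mm → contributes +18 656 133 mm⁴
Total I = 29 333 030 mm⁴.

I_x ≈ 2.9333 × 10⁷ mm⁴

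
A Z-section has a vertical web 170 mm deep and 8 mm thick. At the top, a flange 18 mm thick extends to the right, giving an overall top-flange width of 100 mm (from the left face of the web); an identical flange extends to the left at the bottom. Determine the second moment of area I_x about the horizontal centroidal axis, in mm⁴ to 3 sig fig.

Split into non-overlapping primitives; take the origin at the lower-left of the bounding box.
Web: 8 × 170, A = 1 360 mm², y = 85 mm, Ī = 3 275 333 mm⁴.
Top flange (beyond web): 92 × 18, A = 1 656 mm², y = 161 mm, Ī = 44 712 mm⁴.
Bottom flange (beyond web): 92 × 18, A = 1 656 mm², y = 9 mm, Ī = 44 712 mm⁴.
Centroid: ȳ = ΣA·y / ΣA = 85 mm.
Transfer each piece to the horizontal centroidal axis using Ī + A·d² with d = y − 85:
  web: d = 0 mm → contributes +3 275 333 mm⁴
  top flange (beyond web): d = 76 mm → contributes +9 609 768 mm⁴
  bottom flange (beyond web): d = -76 mm → contributes +9 609 768 mm⁴
Total I = 22 494 869 mm⁴.

I_x ≈ 2.25 × 10⁷ mm⁴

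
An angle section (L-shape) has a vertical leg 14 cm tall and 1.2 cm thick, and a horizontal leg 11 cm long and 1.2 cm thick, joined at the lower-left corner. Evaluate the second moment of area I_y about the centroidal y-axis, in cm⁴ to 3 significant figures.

Treat the section as a set of non-overlapping primitives; coordinates are from the bounding-box lower-left.
Vertical leg: 1.2 × 14, A = 16.8 cm², x = 0.6 cm, Ī = 2.016 cm⁴.
Horizontal leg (remainder): 9.8 × 1.2, A = 11.76 cm², x = 6.1 cm, Ī = 94.119 cm⁴.
Centroid: x̄ = ΣA·x / ΣA = 2.8647 cm.
Transfer each piece to the centroidal y-axis using Ī + A·d² with d = x − 2.8647:
  vertical leg: d = -2.2647 cm → contributes +88.181 cm⁴
  horizontal leg (remainder): d = 3.2353 cm → contributes +217.21 cm⁴
Total I = 305.39 cm⁴.

I_y ≈ 305 cm⁴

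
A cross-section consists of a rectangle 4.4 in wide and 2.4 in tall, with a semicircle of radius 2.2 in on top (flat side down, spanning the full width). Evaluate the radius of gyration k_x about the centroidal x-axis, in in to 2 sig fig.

k_x ≈ 1.2 in

Break the section into simple shapes (no overlaps), measuring from the bottom-left corner of the bounding box.
Rectangular body: 4.4 × 2.4, A = 10.56 in², y = 1.2 in, Ī = 5.069 in⁴.
Semicircular cap: semicircle r = 2.2, A = 7.603 in², y = 3.334 in, Ī = 2.571 in⁴.
Centroid: ȳ = ΣA·y / ΣA = 2.093 in.
Transfer each piece to the centroidal x-axis using Ī + A·d² with d = y − 2.093:
  rectangular body: d = -0.8931 in → contributes +13.49 in⁴
  semicircular cap: d = 1.241 in → contributes +14.27 in⁴
Total I = 27.76 in⁴.
Radius of gyration: k = √(I/A) = √(27.76 / 18.16) = 1.236 in.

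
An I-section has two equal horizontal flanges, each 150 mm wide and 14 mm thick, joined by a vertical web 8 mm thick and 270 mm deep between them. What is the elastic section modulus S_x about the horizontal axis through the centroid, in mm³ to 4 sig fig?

S_x ≈ 6.569 × 10⁵ mm³

Decompose the section into non-overlapping parts with the origin at the bottom-left of its bounding rectangle.
Bottom flange: 150 × 14, A = 2 100 mm², y = 7 mm, Ī = 34 300 mm⁴.
Web: 8 × 270, A = 2 160 mm², y = 149 mm, Ī = 13 122 000 mm⁴.
Top flange: 150 × 14, A = 2 100 mm², y = 291 mm, Ī = 34 300 mm⁴.
By symmetry the centroid is at mid-height, ȳ = 149 mm.
Transfer each piece to the horizontal axis through the centroid using Ī + A·d² with d = y − 149:
  bottom flange: d = -142 mm → contributes +42 378 700 mm⁴
  web: d = 0 mm → contributes +13 122 000 mm⁴
  top flange: d = 142 mm → contributes +42 378 700 mm⁴
Total I = 97 879 400 mm⁴.
Extreme fibre distance c = 149 mm; S = I/c = 656 909 mm³.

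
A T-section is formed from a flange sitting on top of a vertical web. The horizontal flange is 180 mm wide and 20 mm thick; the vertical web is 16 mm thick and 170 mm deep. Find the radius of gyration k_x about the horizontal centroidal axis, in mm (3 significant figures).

Break the section into simple shapes (no overlaps), measuring from the bottom-left corner of the bounding box.
Flange: 180 × 20, A = 3 600 mm², y = 180 mm, Ī = 120 000 mm⁴.
Web: 16 × 170, A = 2 720 mm², y = 85 mm, Ī = 6 550 667 mm⁴.
Centroid: ȳ = ΣA·y / ΣA = 139.11 mm.
Transfer each piece to the horizontal centroidal axis using Ī + A·d² with d = y − 139.11:
  flange: d = 40.886 mm → contributes +6 138 016 mm⁴
  web: d = -54.114 mm → contributes +14 515 688 mm⁴
Total I = 20 653 705 mm⁴.
Radius of gyration: k = √(I/A) = √(20 653 705 / 6 320) = 57.166 mm.

k_x ≈ 57.2 mm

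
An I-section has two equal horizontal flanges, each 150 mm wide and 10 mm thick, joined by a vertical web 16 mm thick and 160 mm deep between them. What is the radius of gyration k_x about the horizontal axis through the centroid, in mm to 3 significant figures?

Break the section into simple shapes (no overlaps), measuring from the bottom-left corner of the bounding box.
Bottom flange: 150 × 10, A = 1 500 mm², y = 5 mm, Ī = 12 500 mm⁴.
Web: 16 × 160, A = 2 560 mm², y = 90 mm, Ī = 5 461 333 mm⁴.
Top flange: 150 × 10, A = 1 500 mm², y = 175 mm, Ī = 12 500 mm⁴.
By symmetry the centroid is at mid-height, ȳ = 90 mm.
Transfer each piece to the horizontal axis through the centroid using Ī + A·d² with d = y − 90:
  bottom flange: d = -85 mm → contributes +10 850 000 mm⁴
  web: d = 0 mm → contributes +5 461 333 mm⁴
  top flange: d = 85 mm → contributes +10 850 000 mm⁴
Total I = 27 161 333 mm⁴.
Radius of gyration: k = √(I/A) = √(27 161 333 / 5 560) = 69.894 mm.

k_x ≈ 69.9 mm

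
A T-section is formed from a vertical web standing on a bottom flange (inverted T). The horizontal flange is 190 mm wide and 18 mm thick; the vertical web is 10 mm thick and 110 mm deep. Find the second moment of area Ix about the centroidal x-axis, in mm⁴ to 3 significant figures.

Ix ≈ 4.61 × 10⁶ mm⁴

Break the section into simple shapes (no overlaps), measuring from the bottom-left corner of the bounding box.
Flange: 190 × 18, A = 3 420 mm², y = 9 mm, Ī = 92 340 mm⁴.
Web: 10 × 110, A = 1 100 mm², y = 73 mm, Ī = 1 109 167 mm⁴.
Centroid: ȳ = ΣA·y / ΣA = 24.575 mm.
Transfer each piece to the centroidal x-axis using Ī + A·d² with d = y − 24.575:
  flange: d = -15.575 mm → contributes +921 989 mm⁴
  web: d = 48.425 mm → contributes +3 688 622 mm⁴
Total I = 4 610 611 mm⁴.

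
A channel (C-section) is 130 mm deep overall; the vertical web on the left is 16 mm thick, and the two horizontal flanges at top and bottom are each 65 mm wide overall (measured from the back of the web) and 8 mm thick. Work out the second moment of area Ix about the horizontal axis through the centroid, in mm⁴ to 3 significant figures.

Decompose the section into non-overlapping parts with the origin at the bottom-left of its bounding rectangle.
Web: 16 × 130, A = 2 080 mm², y = 65 mm, Ī = 2 929 333 mm⁴.
Top flange (beyond web): 49 × 8, A = 392 mm², y = 126 mm, Ī = 2090.7 mm⁴.
Bottom flange (beyond web): 49 × 8, A = 392 mm², y = 4 mm, Ī = 2090.7 mm⁴.
By symmetry the centroid is at mid-height, ȳ = 65 mm.
Transfer each piece to the horizontal axis through the centroid using Ī + A·d² with d = y − 65:
  web: d = 0 mm → contributes +2 929 333 mm⁴
  top flange (beyond web): d = 61 mm → contributes +1 460 723 mm⁴
  bottom flange (beyond web): d = -61 mm → contributes +1 460 723 mm⁴
Total I = 5 850 779 mm⁴.

Ix ≈ 5.85 × 10⁶ mm⁴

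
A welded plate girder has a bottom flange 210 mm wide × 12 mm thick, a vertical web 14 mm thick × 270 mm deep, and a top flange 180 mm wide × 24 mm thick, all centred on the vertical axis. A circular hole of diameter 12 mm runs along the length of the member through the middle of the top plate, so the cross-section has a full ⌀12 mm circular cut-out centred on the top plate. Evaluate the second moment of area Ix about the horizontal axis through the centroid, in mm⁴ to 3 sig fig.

Ix ≈ 1.58 × 10⁸ mm⁴

Break the section into simple shapes (no overlaps), measuring from the bottom-left corner of the bounding box.
Bottom plate: 210 × 12, A = 2 520 mm², y = 6 mm, Ī = 30 240 mm⁴.
Web plate: 14 × 270, A = 3 780 mm², y = 147 mm, Ī = 22 963 500 mm⁴.
Top plate: 180 × 24, A = 4 320 mm², y = 294 mm, Ī = 207 360 mm⁴.
Hole (subtracted): ⌀12, A = 113.1 mm², y = 294 mm, Ī = 1017.9 mm⁴.
Centroid: ȳ = ΣA·y / ΣA = 172.04 mm.
Transfer each piece to the horizontal axis through the centroid using Ī + A·d² with d = y − 172.04:
  bottom plate: d = -166.04 mm → contributes +69 504 977 mm⁴
  web plate: d = -25.04 mm → contributes +25 333 599 mm⁴
  top plate: d = 121.96 mm → contributes +64 463 898 mm⁴
  hole: d = 121.96 mm → contributes −1 683 250 mm⁴
Total I = 157 619 224 mm⁴.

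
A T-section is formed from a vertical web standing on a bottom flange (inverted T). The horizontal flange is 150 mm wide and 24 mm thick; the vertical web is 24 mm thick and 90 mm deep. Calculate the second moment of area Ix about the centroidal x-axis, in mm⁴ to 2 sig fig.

Split into non-overlapping primitives; take the origin at the lower-left of the bounding box.
Flange: 150 × 24, A = 3 600 mm², y = 12 mm, Ī = 172 800 mm⁴.
Web: 24 × 90, A = 2 160 mm², y = 69 mm, Ī = 1 458 000 mm⁴.
Centroid: ȳ = ΣA·y / ΣA = 33.38 mm.
Transfer each piece to the centroidal x-axis using Ī + A·d² with d = y − 33.38:
  flange: d = -21.38 mm → contributes +1 817 606 mm⁴
  web: d = 35.63 mm → contributes +4 199 344 mm⁴
Total I = 6 016 950 mm⁴.

Ix ≈ 6.0 × 10⁶ mm⁴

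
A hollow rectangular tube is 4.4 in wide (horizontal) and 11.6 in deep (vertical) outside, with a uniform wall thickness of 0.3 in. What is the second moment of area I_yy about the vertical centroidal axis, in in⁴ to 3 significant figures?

Treat the section as a set of non-overlapping primitives; coordinates are from the bounding-box lower-left.
Outer rectangle: 4.4 × 11.6, A = 51.04 in², x = 2.2 in, Ī = 82.345 in⁴.
Inner void (subtracted): 3.8 × 11, A = 41.8 in², x = 2.2 in, Ī = 50.299 in⁴.
By symmetry the centroid is at mid-width, x̄ = 2.2 in.
All pieces are centred on the vertical centroidal axis, so I = ΣĪ (holes subtracted) = 32.045 in⁴.

I_yy ≈ 32.0 in⁴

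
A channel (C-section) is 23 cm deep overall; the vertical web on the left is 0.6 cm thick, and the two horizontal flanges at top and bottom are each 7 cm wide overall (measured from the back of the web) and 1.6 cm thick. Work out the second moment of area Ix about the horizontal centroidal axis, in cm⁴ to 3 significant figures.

Split into non-overlapping primitives; take the origin at the lower-left of the bounding box.
Web: 0.6 × 23, A = 13.8 cm², y = 11.5 cm, Ī = 608.35 cm⁴.
Top flange (beyond web): 6.4 × 1.6, A = 10.24 cm², y = 22.2 cm, Ī = 2.1845 cm⁴.
Bottom flange (beyond web): 6.4 × 1.6, A = 10.24 cm², y = 0.8 cm, Ī = 2.1845 cm⁴.
By symmetry the centroid is at mid-height, ȳ = 11.5 cm.
Transfer each piece to the horizontal centroidal axis using Ī + A·d² with d = y − 11.5:
  web: d = 0 cm → contributes +608.35 cm⁴
  top flange (beyond web): d = 10.7 cm → contributes +1174.6 cm⁴
  bottom flange (beyond web): d = -10.7 cm → contributes +1174.6 cm⁴
Total I = 2957.5 cm⁴.

Ix ≈ 2960 cm⁴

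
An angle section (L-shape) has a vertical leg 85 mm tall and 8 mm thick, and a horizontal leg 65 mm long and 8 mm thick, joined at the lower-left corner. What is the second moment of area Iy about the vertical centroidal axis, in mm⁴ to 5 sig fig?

Iy ≈ 4.1540 × 10⁵ mm⁴

Decompose the section into non-overlapping parts with the origin at the bottom-left of its bounding rectangle.
Vertical leg: 8 × 85, A = 680 mm², x = 4 mm, Ī = 3626.667 mm⁴.
Horizontal leg (remainder): 57 × 8, A = 456 mm², x = 36.5 mm, Ī = 123 462 mm⁴.
Centroid: x̄ = ΣA·x / ΣA = 17.04577 mm.
Transfer each piece to the vertical centroidal axis using Ī + A·d² with d = x − 17.04577:
  vertical leg: d = -13.04577 mm → contributes +119357.4 mm⁴
  horizontal leg (remainder): d = 19.45423 mm → contributes +296042.9 mm⁴
Total I = 415400.3 mm⁴.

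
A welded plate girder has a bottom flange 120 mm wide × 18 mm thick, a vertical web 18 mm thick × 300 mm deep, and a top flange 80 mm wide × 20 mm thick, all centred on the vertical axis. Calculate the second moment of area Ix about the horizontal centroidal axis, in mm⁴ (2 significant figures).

Ix ≈ 1.4 × 10⁸ mm⁴

Treat the section as a set of non-overlapping primitives; coordinates are from the bounding-box lower-left.
Bottom plate: 120 × 18, A = 2 160 mm², y = 9 mm, Ī = 58 320 mm⁴.
Web plate: 18 × 300, A = 5 400 mm², y = 168 mm, Ī = 40 500 000 mm⁴.
Top plate: 80 × 20, A = 1 600 mm², y = 328 mm, Ī = 53 333 mm⁴.
Centroid: ȳ = ΣA·y / ΣA = 158.5 mm.
Transfer each piece to the horizontal centroidal axis using Ī + A·d² with d = y − 158.5:
  bottom plate: d = -149.5 mm → contributes +48 305 252 mm⁴
  web plate: d = 9.546 mm → contributes +40 992 066 mm⁴
  top plate: d = 169.5 mm → contributes +46 046 607 mm⁴
Total I = 135 343 924 mm⁴.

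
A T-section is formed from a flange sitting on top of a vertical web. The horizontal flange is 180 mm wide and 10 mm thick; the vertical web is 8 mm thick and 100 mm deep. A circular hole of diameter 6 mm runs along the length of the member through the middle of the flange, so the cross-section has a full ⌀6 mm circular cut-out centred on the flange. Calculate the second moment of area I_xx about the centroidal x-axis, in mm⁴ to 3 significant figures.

Break the section into simple shapes (no overlaps), measuring from the bottom-left corner of the bounding box.
Flange: 180 × 10, A = 1 800 mm², y = 105 mm, Ī = 15 000 mm⁴.
Web: 8 × 100, A = 800 mm², y = 50 mm, Ī = 666 667 mm⁴.
Hole (subtracted): ⌀6, A = 28.274 mm², y = 105 mm, Ī = 63.617 mm⁴.
Centroid: ȳ = ΣA·y / ΣA = 87.891 mm.
Transfer each piece to the centroidal x-axis using Ī + A·d² with d = y − 87.891:
  flange: d = 17.109 mm → contributes +541 900 mm⁴
  web: d = -37.891 mm → contributes +1 815 241 mm⁴
  hole: d = 17.109 mm → contributes −8340.2 mm⁴
Total I = 2 348 801 mm⁴.

I_xx ≈ 2.35 × 10⁶ mm⁴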